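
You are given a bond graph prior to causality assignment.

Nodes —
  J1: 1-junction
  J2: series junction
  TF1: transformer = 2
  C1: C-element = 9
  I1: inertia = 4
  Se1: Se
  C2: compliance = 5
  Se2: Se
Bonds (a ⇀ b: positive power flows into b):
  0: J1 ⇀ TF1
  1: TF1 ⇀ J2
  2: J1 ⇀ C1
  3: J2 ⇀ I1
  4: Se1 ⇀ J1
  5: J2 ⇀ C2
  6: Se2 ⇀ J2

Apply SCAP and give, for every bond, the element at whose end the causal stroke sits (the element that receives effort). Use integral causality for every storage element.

bond 0 →TF1
bond 1 →J2
bond 2 →J1
bond 3 →I1
bond 4 →J1
bond 5 →J2
bond 6 →J2

β4 stroke→J1  (Se1 (Se) sets effort on bond)
β6 stroke→J2  (Se2 fixes effort; stroke away)
β2 stroke→J1  (C1 integral (e out))
β0 stroke→TF1  (J1: last free bond brings flow in)
β1 stroke→J2  (through TF1, causality passes straight; one stroke at TF1)
β3 stroke→I1  (I1 integral (f out))
β5 stroke→J2  (J2 flow already set via bond 3)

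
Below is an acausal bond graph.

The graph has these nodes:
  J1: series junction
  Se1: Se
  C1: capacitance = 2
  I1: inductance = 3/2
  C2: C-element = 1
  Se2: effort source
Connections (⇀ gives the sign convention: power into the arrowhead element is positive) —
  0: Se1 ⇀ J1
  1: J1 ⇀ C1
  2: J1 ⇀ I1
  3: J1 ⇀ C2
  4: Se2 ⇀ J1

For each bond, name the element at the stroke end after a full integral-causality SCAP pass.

bond 0 stroke→J1
bond 1 stroke→J1
bond 2 stroke→I1
bond 3 stroke→J1
bond 4 stroke→J1

β0 |J1  (Se1 (Se) sets effort on bond)
β4 |J1  (Se2: effort source, stroke at far end)
β1 |J1  (C1 integral (e out))
β2 |I1  (I1 outputs flow p/I1)
β3 |J1  (1-jn J1 has f-setter on 2)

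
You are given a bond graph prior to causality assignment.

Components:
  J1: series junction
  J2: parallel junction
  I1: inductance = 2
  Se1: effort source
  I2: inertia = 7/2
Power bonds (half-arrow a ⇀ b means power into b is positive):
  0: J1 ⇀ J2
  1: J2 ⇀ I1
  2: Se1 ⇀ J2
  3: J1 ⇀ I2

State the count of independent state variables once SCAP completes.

2  (I1, I2 all integral)

#2 stroke at J2  (Se1 (Se) sets effort on bond)
#0 stroke at J1  (J2 effort already set via bond 2)
#1 stroke at I1  (J2: bond 2 brought effort, rest push out)
#3 stroke at I2  (J1: last free bond brings flow in)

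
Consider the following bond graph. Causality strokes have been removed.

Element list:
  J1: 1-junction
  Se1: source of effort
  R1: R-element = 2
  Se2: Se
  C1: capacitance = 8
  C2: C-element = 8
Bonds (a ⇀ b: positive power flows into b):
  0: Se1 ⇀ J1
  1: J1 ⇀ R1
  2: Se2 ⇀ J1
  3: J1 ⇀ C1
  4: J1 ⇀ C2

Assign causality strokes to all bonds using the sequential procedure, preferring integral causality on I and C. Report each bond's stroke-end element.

b0 stroke at J1  (Se1 fixes effort; stroke away)
b2 stroke at J1  (Se2 (Se) sets effort on bond)
b3 stroke at J1  (prefer integral on C1)
b4 stroke at J1  (C2: C, integral causality)
b1 stroke at R1  (only one flow-in slot at J1)

#0 stroke→J1
#1 stroke→R1
#2 stroke→J1
#3 stroke→J1
#4 stroke→J1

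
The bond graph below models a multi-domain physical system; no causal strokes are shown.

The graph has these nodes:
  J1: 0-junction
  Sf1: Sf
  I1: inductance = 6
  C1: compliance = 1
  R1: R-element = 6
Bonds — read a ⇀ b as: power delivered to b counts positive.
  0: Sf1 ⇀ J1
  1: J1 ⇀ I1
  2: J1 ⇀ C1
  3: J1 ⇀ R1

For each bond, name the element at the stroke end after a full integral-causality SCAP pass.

β0 →Sf1  (source Sf1 imposes f)
β1 →I1  (I1 outputs flow p/I1)
β2 →J1  (C1 integral (e out))
β3 →R1  (J1 effort already set via bond 2)

#0 stroke at Sf1
#1 stroke at I1
#2 stroke at J1
#3 stroke at R1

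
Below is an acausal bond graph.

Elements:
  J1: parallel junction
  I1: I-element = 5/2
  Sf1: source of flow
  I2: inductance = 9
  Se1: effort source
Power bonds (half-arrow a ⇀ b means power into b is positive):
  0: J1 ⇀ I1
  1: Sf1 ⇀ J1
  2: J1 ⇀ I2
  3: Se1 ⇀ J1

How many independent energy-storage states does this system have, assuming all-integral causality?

2  (I1, I2 all integral)

bond 1 stroke→Sf1  (Sf1 (Sf) sets flow on bond)
bond 3 stroke→J1  (Se1: effort source, stroke at far end)
bond 0 stroke→I1  (J1 effort already set via bond 3)
bond 2 stroke→I2  (common-e at J1 fixed by 3)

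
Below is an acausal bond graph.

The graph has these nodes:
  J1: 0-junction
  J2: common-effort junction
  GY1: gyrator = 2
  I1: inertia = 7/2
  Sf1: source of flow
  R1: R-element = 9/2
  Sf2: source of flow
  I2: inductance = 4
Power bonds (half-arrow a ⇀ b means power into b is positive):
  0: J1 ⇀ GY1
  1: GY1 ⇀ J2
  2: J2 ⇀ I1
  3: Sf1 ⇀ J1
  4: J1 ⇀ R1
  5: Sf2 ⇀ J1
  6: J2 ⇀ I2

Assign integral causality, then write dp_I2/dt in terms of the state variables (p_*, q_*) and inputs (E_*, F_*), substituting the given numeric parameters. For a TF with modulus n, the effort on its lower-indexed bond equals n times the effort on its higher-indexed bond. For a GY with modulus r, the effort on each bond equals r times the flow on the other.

dp_I2/dt = 2*F_Sf1 + 2*F_Sf2 - 16*p_I1/63 - 2*p_I2/9

#3 stroke→Sf1  (source Sf1 imposes f)
#5 stroke→Sf2  (source Sf2 imposes f)
#2 stroke→I1  (prefer integral on I1)
#6 stroke→I2  (I2 integral (f out))
#1 stroke→J2  (J2 needs exactly one e-in)
#0 stroke→J1  (GY1 both-in/both-out from 1)
#4 stroke→R1  (0-jn J1 has e-setter on 0)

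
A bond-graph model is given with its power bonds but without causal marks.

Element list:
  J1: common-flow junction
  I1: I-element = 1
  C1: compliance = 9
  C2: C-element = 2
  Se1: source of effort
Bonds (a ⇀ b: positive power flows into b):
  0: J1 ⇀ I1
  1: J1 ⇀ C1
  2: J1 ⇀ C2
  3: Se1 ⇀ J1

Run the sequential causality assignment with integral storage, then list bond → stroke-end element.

#3 →J1  (Se1: effort source, stroke at far end)
#0 →I1  (I1: I, integral causality)
#1 →J1  (J1: bond 0 brought flow, rest push out)
#2 →J1  (common-f at J1 fixed by 0)

β0 |I1
β1 |J1
β2 |J1
β3 |J1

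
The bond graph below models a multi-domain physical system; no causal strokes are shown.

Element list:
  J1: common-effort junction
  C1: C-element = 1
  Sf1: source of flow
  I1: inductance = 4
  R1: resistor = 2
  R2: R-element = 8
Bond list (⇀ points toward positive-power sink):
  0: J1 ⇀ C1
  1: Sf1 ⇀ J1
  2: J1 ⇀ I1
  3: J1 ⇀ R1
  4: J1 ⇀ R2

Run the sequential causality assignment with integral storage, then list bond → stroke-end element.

#1 stroke at Sf1  (source Sf1 imposes f)
#0 stroke at J1  (C1 integral (e out))
#2 stroke at I1  (common-e at J1 fixed by 0)
#3 stroke at R1  (J1 effort already set via bond 0)
#4 stroke at R2  (J1: bond 0 brought effort, rest push out)

#0 stroke→J1
#1 stroke→Sf1
#2 stroke→I1
#3 stroke→R1
#4 stroke→R2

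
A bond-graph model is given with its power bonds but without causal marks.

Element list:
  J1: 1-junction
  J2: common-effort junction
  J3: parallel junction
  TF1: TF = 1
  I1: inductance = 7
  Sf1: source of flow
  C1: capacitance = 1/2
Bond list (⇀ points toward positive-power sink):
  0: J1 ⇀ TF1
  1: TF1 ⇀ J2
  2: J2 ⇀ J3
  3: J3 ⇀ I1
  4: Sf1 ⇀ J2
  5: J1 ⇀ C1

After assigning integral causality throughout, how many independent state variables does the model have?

2  (C1, I1 all integral)

b4 →Sf1  (source Sf1 imposes f)
b3 →I1  (I1: I, integral causality)
b2 →J3  (J3 needs exactly one e-in)
b1 →J2  (only one effort-in slot at J2)
b0 →TF1  (TF1 one-in-one-out from 1)
b5 →J1  (common-f at J1 fixed by 0)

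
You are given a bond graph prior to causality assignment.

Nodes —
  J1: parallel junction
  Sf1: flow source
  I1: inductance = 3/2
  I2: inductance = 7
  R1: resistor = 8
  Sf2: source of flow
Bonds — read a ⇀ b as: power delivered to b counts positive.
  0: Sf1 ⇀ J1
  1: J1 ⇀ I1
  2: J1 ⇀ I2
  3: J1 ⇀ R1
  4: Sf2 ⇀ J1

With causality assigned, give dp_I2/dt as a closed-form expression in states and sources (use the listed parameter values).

#0 stroke→Sf1  (source Sf1 imposes f)
#4 stroke→Sf2  (Sf2 fixes flow; stroke at Sf2)
#1 stroke→I1  (I1: I, integral causality)
#2 stroke→I2  (I2 outputs flow p/I2)
#3 stroke→J1  (J1: last free bond brings effort in)

dp_I2/dt = 8*F_Sf1 + 8*F_Sf2 - 16*p_I1/3 - 8*p_I2/7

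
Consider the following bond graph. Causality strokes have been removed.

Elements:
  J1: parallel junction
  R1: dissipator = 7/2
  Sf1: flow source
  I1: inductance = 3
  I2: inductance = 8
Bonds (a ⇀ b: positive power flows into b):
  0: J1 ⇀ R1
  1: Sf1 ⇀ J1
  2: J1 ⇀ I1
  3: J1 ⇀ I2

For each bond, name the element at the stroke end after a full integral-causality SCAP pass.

β1 stroke→Sf1  (Sf1 fixes flow; stroke at Sf1)
β2 stroke→I1  (prefer integral on I1)
β3 stroke→I2  (I2: I, integral causality)
β0 stroke→J1  (closing 0-jn rule on J1)

bond 0 |J1
bond 1 |Sf1
bond 2 |I1
bond 3 |I2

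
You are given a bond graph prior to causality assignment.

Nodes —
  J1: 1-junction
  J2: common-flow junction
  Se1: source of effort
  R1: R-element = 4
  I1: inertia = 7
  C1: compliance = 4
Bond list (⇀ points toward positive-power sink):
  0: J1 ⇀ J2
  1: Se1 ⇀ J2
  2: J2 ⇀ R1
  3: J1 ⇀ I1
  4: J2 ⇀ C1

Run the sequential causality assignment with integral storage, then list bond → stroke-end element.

bond 1 stroke→J2  (Se1 (Se) sets effort on bond)
bond 3 stroke→I1  (I1 integral (f out))
bond 0 stroke→J1  (1-jn J1 has f-setter on 3)
bond 2 stroke→J2  (J2 flow already set via bond 0)
bond 4 stroke→J2  (1-jn J2 has f-setter on 0)

#0 →J1
#1 →J2
#2 →J2
#3 →I1
#4 →J2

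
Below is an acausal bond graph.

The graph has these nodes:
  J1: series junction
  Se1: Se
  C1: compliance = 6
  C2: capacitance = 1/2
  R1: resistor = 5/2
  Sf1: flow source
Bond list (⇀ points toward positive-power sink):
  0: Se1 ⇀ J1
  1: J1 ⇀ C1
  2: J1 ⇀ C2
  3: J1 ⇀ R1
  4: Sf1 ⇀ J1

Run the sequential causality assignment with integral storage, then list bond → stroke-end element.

bond 0 |J1  (source Se1 imposes e)
bond 4 |Sf1  (Sf1: flow source, stroke at near end)
bond 1 |J1  (J1 flow already set via bond 4)
bond 2 |J1  (J1 flow already set via bond 4)
bond 3 |J1  (common-f at J1 fixed by 4)

β0 →J1
β1 →J1
β2 →J1
β3 →J1
β4 →Sf1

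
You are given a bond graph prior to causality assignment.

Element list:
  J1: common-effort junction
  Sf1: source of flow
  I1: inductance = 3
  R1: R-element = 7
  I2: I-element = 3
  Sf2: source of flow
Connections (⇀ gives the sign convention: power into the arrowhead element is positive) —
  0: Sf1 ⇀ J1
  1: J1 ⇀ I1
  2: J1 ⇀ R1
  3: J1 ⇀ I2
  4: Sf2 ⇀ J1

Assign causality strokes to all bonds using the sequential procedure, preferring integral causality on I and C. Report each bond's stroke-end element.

b0 →Sf1
b1 →I1
b2 →J1
b3 →I2
b4 →Sf2

bond 0 stroke at Sf1  (Sf1 fixes flow; stroke at Sf1)
bond 4 stroke at Sf2  (Sf2: flow source, stroke at near end)
bond 1 stroke at I1  (prefer integral on I1)
bond 3 stroke at I2  (prefer integral on I2)
bond 2 stroke at J1  (J1: last free bond brings effort in)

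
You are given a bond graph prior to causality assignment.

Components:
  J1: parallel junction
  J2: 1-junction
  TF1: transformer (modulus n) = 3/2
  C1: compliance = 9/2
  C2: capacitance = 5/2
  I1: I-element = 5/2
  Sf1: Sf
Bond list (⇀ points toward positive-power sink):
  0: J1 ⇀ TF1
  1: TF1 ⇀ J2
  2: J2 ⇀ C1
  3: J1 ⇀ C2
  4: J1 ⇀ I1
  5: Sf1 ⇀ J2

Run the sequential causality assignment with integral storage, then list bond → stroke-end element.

β0 →TF1
β1 →J2
β2 →J2
β3 →J1
β4 →I1
β5 →Sf1

β5 stroke at Sf1  (Sf1: flow source, stroke at near end)
β1 stroke at J2  (1-jn J2 has f-setter on 5)
β2 stroke at J2  (1-jn J2 has f-setter on 5)
β0 stroke at TF1  (through TF1, causality passes straight; one stroke at TF1)
β3 stroke at J1  (prefer integral on C2)
β4 stroke at I1  (J1 effort already set via bond 3)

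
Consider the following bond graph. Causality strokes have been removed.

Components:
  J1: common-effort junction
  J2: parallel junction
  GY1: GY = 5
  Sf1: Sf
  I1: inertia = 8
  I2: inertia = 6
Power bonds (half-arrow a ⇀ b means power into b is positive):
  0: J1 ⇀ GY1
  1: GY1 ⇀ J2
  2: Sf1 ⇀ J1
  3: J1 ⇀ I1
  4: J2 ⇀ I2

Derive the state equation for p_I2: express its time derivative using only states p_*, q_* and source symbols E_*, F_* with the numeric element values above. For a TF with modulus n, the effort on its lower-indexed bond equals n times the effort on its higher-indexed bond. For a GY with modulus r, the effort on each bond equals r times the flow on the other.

dp_I2/dt = 5*F_Sf1 - 5*p_I1/8

b2 stroke→Sf1  (source Sf1 imposes f)
b3 stroke→I1  (I1: I, integral causality)
b0 stroke→J1  (only one effort-in slot at J1)
b1 stroke→J2  (GY1: gyrator matches bond 0)
b4 stroke→I2  (common-e at J2 fixed by 1)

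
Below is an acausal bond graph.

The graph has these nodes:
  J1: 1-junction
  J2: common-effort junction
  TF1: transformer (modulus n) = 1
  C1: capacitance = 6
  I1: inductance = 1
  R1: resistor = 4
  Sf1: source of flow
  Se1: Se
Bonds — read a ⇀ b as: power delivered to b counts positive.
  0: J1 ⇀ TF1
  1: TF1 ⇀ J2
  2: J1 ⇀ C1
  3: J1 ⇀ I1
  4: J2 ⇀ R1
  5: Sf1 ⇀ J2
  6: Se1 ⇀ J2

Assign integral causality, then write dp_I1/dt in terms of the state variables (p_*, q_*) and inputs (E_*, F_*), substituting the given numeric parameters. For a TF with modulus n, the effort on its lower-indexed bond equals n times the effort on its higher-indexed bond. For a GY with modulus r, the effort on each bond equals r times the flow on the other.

dp_I1/dt = -E_Se1 - q_C1/6

β5 |Sf1  (Sf1 fixes flow; stroke at Sf1)
β6 |J2  (Se1 (Se) sets effort on bond)
β1 |TF1  (0-jn J2 has e-setter on 6)
β4 |R1  (J2 effort already set via bond 6)
β0 |J1  (through TF1, causality passes straight; one stroke at TF1)
β2 |J1  (C1 integral (e out))
β3 |I1  (J1: last free bond brings flow in)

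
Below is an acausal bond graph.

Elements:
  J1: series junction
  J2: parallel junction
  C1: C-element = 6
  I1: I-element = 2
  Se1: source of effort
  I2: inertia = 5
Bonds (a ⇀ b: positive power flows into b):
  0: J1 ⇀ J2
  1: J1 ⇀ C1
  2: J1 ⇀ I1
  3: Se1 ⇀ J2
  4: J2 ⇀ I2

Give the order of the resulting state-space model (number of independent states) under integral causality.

3  (C1, I1, I2 all integral)

β3 stroke at J2  (Se1 (Se) sets effort on bond)
β0 stroke at J1  (J2: bond 3 brought effort, rest push out)
β4 stroke at I2  (common-e at J2 fixed by 3)
β1 stroke at J1  (prefer integral on C1)
β2 stroke at I1  (only one flow-in slot at J1)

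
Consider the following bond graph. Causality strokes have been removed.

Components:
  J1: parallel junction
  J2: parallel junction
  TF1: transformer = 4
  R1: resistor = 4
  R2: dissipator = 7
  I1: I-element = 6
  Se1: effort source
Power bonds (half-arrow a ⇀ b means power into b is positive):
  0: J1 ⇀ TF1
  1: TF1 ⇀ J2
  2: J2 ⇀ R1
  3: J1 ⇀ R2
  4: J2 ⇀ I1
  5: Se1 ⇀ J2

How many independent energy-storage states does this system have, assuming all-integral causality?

1  (I1 all integral)

#5 stroke→J2  (source Se1 imposes e)
#1 stroke→TF1  (0-jn J2 has e-setter on 5)
#2 stroke→R1  (common-e at J2 fixed by 5)
#4 stroke→I1  (J2: bond 5 brought effort, rest push out)
#0 stroke→J1  (through TF1, causality passes straight; one stroke at TF1)
#3 stroke→R2  (common-e at J1 fixed by 0)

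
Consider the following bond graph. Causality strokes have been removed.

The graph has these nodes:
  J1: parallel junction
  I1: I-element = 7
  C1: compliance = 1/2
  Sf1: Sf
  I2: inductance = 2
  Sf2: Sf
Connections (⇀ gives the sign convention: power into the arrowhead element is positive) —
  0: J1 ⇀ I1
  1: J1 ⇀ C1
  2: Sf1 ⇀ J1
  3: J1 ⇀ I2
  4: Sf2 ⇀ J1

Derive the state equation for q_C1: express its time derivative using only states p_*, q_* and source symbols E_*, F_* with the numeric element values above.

b2 |Sf1  (Sf1 (Sf) sets flow on bond)
b4 |Sf2  (Sf2 (Sf) sets flow on bond)
b0 |I1  (prefer integral on I1)
b1 |J1  (C1 outputs effort q/C1)
b3 |I2  (J1 effort already set via bond 1)

dq_C1/dt = F_Sf1 + F_Sf2 - p_I1/7 - p_I2/2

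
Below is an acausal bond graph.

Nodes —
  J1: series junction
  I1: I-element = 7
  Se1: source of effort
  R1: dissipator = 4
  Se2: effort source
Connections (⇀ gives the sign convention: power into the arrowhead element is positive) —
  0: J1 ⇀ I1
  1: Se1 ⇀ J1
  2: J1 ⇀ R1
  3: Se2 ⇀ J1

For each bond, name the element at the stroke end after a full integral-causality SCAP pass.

#1 →J1  (Se1 fixes effort; stroke away)
#3 →J1  (Se2 (Se) sets effort on bond)
#0 →I1  (I1: I, integral causality)
#2 →J1  (J1: bond 0 brought flow, rest push out)

#0 stroke at I1
#1 stroke at J1
#2 stroke at J1
#3 stroke at J1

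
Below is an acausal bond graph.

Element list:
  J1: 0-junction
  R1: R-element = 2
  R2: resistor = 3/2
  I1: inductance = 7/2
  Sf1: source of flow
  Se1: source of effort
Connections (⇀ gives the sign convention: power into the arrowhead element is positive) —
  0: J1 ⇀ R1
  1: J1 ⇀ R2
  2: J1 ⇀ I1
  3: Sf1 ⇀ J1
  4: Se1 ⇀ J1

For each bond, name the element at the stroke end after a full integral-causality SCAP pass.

β3 stroke→Sf1  (Sf1 fixes flow; stroke at Sf1)
β4 stroke→J1  (Se1: effort source, stroke at far end)
β0 stroke→R1  (J1 effort already set via bond 4)
β1 stroke→R2  (common-e at J1 fixed by 4)
β2 stroke→I1  (J1 effort already set via bond 4)

β0 stroke→R1
β1 stroke→R2
β2 stroke→I1
β3 stroke→Sf1
β4 stroke→J1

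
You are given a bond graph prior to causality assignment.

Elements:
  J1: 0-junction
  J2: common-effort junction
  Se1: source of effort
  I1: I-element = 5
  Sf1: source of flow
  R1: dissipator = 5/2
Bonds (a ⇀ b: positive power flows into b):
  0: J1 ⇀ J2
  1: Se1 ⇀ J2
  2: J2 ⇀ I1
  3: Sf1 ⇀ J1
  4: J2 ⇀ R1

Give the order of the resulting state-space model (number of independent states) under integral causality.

1  (I1 all integral)

#1 stroke at J2  (Se1: effort source, stroke at far end)
#3 stroke at Sf1  (Sf1 (Sf) sets flow on bond)
#0 stroke at J1  (closing 0-jn rule on J1)
#2 stroke at I1  (J2 effort already set via bond 1)
#4 stroke at R1  (common-e at J2 fixed by 1)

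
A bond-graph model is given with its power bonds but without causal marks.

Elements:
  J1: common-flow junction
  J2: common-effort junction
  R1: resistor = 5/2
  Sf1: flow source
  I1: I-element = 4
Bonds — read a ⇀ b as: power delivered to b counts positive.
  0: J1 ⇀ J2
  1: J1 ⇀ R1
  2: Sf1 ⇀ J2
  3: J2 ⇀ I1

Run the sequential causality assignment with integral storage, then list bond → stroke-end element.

b0 stroke at J2
b1 stroke at J1
b2 stroke at Sf1
b3 stroke at I1

β2 stroke at Sf1  (Sf1 fixes flow; stroke at Sf1)
β3 stroke at I1  (I1 integral (f out))
β0 stroke at J2  (J2: last free bond brings effort in)
β1 stroke at J1  (1-jn J1 has f-setter on 0)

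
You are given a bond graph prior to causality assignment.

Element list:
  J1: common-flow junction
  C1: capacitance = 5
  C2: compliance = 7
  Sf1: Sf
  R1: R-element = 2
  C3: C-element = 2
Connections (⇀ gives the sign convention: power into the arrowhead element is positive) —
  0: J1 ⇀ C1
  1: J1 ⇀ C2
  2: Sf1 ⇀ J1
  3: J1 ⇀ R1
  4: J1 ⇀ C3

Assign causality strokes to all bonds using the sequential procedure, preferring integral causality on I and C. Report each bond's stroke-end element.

β0 |J1
β1 |J1
β2 |Sf1
β3 |J1
β4 |J1

β2 |Sf1  (Sf1 (Sf) sets flow on bond)
β0 |J1  (J1 flow already set via bond 2)
β1 |J1  (1-jn J1 has f-setter on 2)
β3 |J1  (1-jn J1 has f-setter on 2)
β4 |J1  (J1: bond 2 brought flow, rest push out)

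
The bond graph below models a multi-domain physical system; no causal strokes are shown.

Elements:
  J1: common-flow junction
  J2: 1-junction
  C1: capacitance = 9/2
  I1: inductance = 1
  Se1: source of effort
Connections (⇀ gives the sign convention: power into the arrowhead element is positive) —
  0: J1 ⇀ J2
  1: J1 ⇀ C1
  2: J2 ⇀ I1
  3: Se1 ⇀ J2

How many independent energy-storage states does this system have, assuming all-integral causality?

2  (C1, I1 all integral)

#3 stroke→J2  (Se1 fixes effort; stroke away)
#1 stroke→J1  (C1: C, integral causality)
#0 stroke→J2  (only one flow-in slot at J1)
#2 stroke→I1  (closing 1-jn rule on J2)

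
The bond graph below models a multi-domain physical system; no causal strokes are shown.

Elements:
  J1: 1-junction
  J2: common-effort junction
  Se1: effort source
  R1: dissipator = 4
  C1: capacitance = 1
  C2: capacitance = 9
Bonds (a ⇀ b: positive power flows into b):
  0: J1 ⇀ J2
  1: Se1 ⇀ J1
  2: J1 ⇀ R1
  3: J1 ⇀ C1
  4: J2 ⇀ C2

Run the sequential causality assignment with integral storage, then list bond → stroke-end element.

bond 0 |J1
bond 1 |J1
bond 2 |R1
bond 3 |J1
bond 4 |J2

bond 1 |J1  (source Se1 imposes e)
bond 3 |J1  (C1 outputs effort q/C1)
bond 4 |J2  (prefer integral on C2)
bond 0 |J1  (0-jn J2 has e-setter on 4)
bond 2 |R1  (only one flow-in slot at J1)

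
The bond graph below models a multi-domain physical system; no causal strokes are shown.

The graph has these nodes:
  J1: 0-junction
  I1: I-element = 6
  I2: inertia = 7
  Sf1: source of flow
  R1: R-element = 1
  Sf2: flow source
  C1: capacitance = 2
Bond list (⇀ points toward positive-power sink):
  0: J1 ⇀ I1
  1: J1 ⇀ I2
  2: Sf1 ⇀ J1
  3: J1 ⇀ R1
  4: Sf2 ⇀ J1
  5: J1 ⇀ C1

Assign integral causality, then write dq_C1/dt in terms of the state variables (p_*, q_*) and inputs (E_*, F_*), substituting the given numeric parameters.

dq_C1/dt = F_Sf1 + F_Sf2 - p_I1/6 - p_I2/7 - q_C1/2

β2 |Sf1  (Sf1 (Sf) sets flow on bond)
β4 |Sf2  (Sf2 fixes flow; stroke at Sf2)
β0 |I1  (I1 integral (f out))
β1 |I2  (prefer integral on I2)
β5 |J1  (C1 outputs effort q/C1)
β3 |R1  (J1 effort already set via bond 5)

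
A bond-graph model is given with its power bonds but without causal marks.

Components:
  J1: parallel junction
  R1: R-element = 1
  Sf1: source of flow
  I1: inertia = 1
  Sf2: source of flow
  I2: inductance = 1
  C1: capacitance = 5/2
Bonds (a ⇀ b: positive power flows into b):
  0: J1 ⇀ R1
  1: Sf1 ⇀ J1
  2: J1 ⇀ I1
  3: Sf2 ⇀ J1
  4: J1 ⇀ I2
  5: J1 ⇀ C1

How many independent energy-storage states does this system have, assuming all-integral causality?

b1 →Sf1  (Sf1: flow source, stroke at near end)
b3 →Sf2  (source Sf2 imposes f)
b2 →I1  (I1: I, integral causality)
b4 →I2  (I2: I, integral causality)
b5 →J1  (C1 integral (e out))
b0 →R1  (0-jn J1 has e-setter on 5)

3  (C1, I1, I2 all integral)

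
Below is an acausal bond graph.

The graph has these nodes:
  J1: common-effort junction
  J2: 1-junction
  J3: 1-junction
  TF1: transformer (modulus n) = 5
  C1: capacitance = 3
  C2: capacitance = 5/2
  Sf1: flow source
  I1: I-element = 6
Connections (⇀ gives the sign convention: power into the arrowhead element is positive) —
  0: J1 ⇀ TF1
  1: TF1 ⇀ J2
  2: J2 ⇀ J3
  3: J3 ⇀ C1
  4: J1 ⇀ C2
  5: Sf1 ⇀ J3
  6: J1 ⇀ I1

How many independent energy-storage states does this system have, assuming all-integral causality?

bond 5 stroke at Sf1  (Sf1 (Sf) sets flow on bond)
bond 2 stroke at J3  (1-jn J3 has f-setter on 5)
bond 3 stroke at J3  (1-jn J3 has f-setter on 5)
bond 1 stroke at J2  (J2: bond 2 brought flow, rest push out)
bond 0 stroke at TF1  (through TF1, causality passes straight; one stroke at TF1)
bond 4 stroke at J1  (C2 integral (e out))
bond 6 stroke at I1  (0-jn J1 has e-setter on 4)

3  (C1, C2, I1 all integral)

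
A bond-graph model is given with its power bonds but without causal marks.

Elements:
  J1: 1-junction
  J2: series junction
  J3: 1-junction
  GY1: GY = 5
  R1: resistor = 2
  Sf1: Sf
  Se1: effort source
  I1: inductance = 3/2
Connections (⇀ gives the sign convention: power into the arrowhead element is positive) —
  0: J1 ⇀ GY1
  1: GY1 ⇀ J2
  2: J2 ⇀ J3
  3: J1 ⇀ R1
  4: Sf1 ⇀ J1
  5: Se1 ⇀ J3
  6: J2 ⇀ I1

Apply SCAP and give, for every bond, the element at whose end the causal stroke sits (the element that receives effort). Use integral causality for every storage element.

β4 stroke→Sf1  (source Sf1 imposes f)
β5 stroke→J3  (Se1 fixes effort; stroke away)
β0 stroke→J1  (common-f at J1 fixed by 4)
β3 stroke→J1  (common-f at J1 fixed by 4)
β2 stroke→J2  (J3: last free bond brings flow in)
β1 stroke→J2  (GY GY1: same side as bond 0)
β6 stroke→I1  (J2: last free bond brings flow in)

β0 →J1
β1 →J2
β2 →J2
β3 →J1
β4 →Sf1
β5 →J3
β6 →I1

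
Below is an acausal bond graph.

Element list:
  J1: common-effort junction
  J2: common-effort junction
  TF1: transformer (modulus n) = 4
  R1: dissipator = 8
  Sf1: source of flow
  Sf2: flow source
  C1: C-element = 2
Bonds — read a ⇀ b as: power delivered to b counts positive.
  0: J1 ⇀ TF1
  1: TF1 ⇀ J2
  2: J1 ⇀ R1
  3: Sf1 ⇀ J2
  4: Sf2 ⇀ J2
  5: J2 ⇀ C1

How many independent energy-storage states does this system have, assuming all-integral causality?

1  (C1 all integral)

β3 →Sf1  (Sf1 (Sf) sets flow on bond)
β4 →Sf2  (Sf2 fixes flow; stroke at Sf2)
β5 →J2  (C1 outputs effort q/C1)
β1 →TF1  (0-jn J2 has e-setter on 5)
β0 →J1  (TF1: transformer flips bond 1)
β2 →R1  (0-jn J1 has e-setter on 0)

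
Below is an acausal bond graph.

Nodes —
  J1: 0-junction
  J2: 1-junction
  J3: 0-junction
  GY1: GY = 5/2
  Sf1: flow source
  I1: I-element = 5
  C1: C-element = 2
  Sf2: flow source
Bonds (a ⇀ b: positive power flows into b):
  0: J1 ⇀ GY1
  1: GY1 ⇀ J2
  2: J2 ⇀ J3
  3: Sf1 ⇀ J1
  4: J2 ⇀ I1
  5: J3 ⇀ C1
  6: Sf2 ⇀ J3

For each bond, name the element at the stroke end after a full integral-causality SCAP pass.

b3 stroke at Sf1  (Sf1: flow source, stroke at near end)
b6 stroke at Sf2  (Sf2: flow source, stroke at near end)
b0 stroke at J1  (closing 0-jn rule on J1)
b1 stroke at J2  (GY GY1: same side as bond 0)
b4 stroke at I1  (prefer integral on I1)
b2 stroke at J2  (J2 flow already set via bond 4)
b5 stroke at J3  (J3: last free bond brings effort in)

#0 |J1
#1 |J2
#2 |J2
#3 |Sf1
#4 |I1
#5 |J3
#6 |Sf2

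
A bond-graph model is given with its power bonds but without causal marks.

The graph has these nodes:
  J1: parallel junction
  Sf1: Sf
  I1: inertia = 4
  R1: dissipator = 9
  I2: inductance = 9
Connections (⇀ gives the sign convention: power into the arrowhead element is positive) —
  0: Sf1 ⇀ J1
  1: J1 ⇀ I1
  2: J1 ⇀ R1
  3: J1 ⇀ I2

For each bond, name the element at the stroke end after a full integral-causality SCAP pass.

b0 |Sf1  (Sf1: flow source, stroke at near end)
b1 |I1  (I1: I, integral causality)
b3 |I2  (I2 outputs flow p/I2)
b2 |J1  (J1: last free bond brings effort in)

bond 0 |Sf1
bond 1 |I1
bond 2 |J1
bond 3 |I2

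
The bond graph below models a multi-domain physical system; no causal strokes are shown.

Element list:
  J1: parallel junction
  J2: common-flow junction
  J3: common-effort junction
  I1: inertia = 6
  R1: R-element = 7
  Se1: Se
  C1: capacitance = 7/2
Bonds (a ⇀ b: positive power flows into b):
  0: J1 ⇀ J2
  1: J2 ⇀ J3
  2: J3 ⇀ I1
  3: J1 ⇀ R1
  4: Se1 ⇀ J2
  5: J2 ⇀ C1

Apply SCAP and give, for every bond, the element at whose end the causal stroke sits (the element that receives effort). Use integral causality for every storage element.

bond 4 stroke at J2  (Se1 (Se) sets effort on bond)
bond 2 stroke at I1  (I1 integral (f out))
bond 1 stroke at J3  (closing 0-jn rule on J3)
bond 0 stroke at J2  (common-f at J2 fixed by 1)
bond 5 stroke at J2  (J2 flow already set via bond 1)
bond 3 stroke at J1  (J1: last free bond brings effort in)

bond 0 stroke at J2
bond 1 stroke at J3
bond 2 stroke at I1
bond 3 stroke at J1
bond 4 stroke at J2
bond 5 stroke at J2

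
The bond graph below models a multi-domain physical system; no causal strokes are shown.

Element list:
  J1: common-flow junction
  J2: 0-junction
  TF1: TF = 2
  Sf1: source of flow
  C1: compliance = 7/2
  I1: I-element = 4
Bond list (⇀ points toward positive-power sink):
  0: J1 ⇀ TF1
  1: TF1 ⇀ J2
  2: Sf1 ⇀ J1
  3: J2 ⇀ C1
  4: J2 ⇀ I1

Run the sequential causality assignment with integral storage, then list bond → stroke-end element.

b0 →J1
b1 →TF1
b2 →Sf1
b3 →J2
b4 →I1

b2 |Sf1  (source Sf1 imposes f)
b0 |J1  (J1: bond 2 brought flow, rest push out)
b1 |TF1  (TF1: transformer flips bond 0)
b3 |J2  (prefer integral on C1)
b4 |I1  (0-jn J2 has e-setter on 3)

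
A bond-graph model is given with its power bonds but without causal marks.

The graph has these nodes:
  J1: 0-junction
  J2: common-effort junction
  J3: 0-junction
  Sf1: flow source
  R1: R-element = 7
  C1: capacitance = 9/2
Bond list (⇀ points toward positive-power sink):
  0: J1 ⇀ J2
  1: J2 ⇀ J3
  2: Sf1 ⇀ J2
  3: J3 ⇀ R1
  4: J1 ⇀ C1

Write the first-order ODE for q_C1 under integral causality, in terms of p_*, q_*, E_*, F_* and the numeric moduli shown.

dq_C1/dt = F_Sf1 - 2*q_C1/63

β2 stroke→Sf1  (Sf1 (Sf) sets flow on bond)
β4 stroke→J1  (C1 integral (e out))
β0 stroke→J2  (0-jn J1 has e-setter on 4)
β1 stroke→J3  (common-e at J2 fixed by 0)
β3 stroke→R1  (J3: bond 1 brought effort, rest push out)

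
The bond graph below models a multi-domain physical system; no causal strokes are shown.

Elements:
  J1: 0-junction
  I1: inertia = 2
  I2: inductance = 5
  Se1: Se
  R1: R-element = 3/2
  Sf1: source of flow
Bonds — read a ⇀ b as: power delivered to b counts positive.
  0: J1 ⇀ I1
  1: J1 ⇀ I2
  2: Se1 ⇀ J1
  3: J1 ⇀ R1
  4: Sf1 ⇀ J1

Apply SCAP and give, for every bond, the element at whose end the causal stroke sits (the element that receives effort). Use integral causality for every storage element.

#2 |J1  (source Se1 imposes e)
#4 |Sf1  (Sf1: flow source, stroke at near end)
#0 |I1  (0-jn J1 has e-setter on 2)
#1 |I2  (common-e at J1 fixed by 2)
#3 |R1  (J1: bond 2 brought effort, rest push out)

β0 stroke at I1
β1 stroke at I2
β2 stroke at J1
β3 stroke at R1
β4 stroke at Sf1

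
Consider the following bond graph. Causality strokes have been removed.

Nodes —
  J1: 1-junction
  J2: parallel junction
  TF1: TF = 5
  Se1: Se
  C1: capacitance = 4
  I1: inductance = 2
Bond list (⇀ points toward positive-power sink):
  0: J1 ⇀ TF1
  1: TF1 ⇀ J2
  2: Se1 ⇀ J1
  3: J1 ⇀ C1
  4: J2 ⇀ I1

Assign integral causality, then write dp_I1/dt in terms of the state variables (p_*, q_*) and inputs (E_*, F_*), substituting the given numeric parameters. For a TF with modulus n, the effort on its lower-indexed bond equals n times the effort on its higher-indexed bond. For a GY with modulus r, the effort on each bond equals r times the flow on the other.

dp_I1/dt = E_Se1/5 - q_C1/20

bond 2 stroke at J1  (Se1 fixes effort; stroke away)
bond 3 stroke at J1  (C1 outputs effort q/C1)
bond 0 stroke at TF1  (J1 needs exactly one f-in)
bond 1 stroke at J2  (TF1: transformer flips bond 0)
bond 4 stroke at I1  (common-e at J2 fixed by 1)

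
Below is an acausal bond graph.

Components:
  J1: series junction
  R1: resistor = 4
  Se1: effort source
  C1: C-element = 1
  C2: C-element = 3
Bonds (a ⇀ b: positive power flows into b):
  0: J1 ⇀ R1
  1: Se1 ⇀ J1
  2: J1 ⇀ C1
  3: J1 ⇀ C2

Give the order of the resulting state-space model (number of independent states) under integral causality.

b1 stroke at J1  (source Se1 imposes e)
b2 stroke at J1  (C1 integral (e out))
b3 stroke at J1  (C2 outputs effort q/C2)
b0 stroke at R1  (only one flow-in slot at J1)

2  (C1, C2 all integral)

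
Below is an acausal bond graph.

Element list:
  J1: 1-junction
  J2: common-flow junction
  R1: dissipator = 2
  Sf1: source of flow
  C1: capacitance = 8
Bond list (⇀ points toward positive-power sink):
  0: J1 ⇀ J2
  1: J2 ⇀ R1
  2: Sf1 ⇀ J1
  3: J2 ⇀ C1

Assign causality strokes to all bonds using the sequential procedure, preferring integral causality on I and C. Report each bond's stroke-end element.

#2 stroke→Sf1  (Sf1: flow source, stroke at near end)
#0 stroke→J1  (J1 flow already set via bond 2)
#1 stroke→J2  (J2 flow already set via bond 0)
#3 stroke→J2  (1-jn J2 has f-setter on 0)

β0 |J1
β1 |J2
β2 |Sf1
β3 |J2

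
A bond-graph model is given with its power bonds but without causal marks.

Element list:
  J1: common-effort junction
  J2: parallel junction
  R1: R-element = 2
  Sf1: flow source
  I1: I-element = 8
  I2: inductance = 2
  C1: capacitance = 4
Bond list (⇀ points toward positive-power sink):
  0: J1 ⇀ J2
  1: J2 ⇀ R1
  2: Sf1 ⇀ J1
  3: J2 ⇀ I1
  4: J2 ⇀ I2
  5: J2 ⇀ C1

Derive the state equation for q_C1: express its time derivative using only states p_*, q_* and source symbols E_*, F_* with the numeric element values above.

b2 stroke at Sf1  (Sf1 fixes flow; stroke at Sf1)
b0 stroke at J1  (only one effort-in slot at J1)
b3 stroke at I1  (I1: I, integral causality)
b4 stroke at I2  (I2 outputs flow p/I2)
b5 stroke at J2  (C1 outputs effort q/C1)
b1 stroke at R1  (common-e at J2 fixed by 5)

dq_C1/dt = F_Sf1 - p_I1/8 - p_I2/2 - q_C1/8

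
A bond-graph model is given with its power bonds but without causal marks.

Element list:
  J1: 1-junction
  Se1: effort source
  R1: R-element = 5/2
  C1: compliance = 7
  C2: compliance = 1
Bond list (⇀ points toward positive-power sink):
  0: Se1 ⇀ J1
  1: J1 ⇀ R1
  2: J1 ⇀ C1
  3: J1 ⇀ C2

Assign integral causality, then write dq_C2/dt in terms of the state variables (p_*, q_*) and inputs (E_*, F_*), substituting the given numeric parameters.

dq_C2/dt = 2*E_Se1/5 - 2*q_C1/35 - 2*q_C2/5

#0 |J1  (Se1 (Se) sets effort on bond)
#2 |J1  (C1: C, integral causality)
#3 |J1  (prefer integral on C2)
#1 |R1  (J1 needs exactly one f-in)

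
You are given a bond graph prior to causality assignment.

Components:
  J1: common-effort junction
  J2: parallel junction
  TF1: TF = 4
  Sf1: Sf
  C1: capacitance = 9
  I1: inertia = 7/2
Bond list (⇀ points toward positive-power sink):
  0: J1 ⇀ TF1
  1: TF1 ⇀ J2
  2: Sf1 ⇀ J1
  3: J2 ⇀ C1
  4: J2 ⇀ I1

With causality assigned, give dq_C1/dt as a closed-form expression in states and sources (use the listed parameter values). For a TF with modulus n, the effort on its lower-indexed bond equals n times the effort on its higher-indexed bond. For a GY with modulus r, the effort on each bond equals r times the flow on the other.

dq_C1/dt = 4*F_Sf1 - 2*p_I1/7

β2 stroke at Sf1  (Sf1: flow source, stroke at near end)
β0 stroke at J1  (J1: last free bond brings effort in)
β1 stroke at TF1  (TF1 one-in-one-out from 0)
β3 stroke at J2  (C1 integral (e out))
β4 stroke at I1  (J2 effort already set via bond 3)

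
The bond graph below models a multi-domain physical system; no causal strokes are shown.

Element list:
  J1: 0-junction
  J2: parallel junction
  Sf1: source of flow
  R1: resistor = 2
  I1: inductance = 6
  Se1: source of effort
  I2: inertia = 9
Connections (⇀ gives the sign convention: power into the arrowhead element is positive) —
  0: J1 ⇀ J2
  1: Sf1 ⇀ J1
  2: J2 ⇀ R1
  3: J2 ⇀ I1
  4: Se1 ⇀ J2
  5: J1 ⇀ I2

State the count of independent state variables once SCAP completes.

#1 stroke at Sf1  (Sf1 (Sf) sets flow on bond)
#4 stroke at J2  (source Se1 imposes e)
#0 stroke at J1  (J2 effort already set via bond 4)
#2 stroke at R1  (J2 effort already set via bond 4)
#3 stroke at I1  (J2 effort already set via bond 4)
#5 stroke at I2  (0-jn J1 has e-setter on 0)

2  (I1, I2 all integral)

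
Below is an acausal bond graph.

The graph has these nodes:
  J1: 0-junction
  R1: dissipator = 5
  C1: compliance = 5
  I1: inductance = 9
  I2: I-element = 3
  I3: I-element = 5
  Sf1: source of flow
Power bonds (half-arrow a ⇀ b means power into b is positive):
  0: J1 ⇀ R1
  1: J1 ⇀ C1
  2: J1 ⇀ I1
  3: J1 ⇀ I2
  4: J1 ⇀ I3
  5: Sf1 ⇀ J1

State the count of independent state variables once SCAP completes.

#5 →Sf1  (source Sf1 imposes f)
#1 →J1  (C1 outputs effort q/C1)
#0 →R1  (J1 effort already set via bond 1)
#2 →I1  (common-e at J1 fixed by 1)
#3 →I2  (common-e at J1 fixed by 1)
#4 →I3  (J1 effort already set via bond 1)

4  (C1, I1, I2, I3 all integral)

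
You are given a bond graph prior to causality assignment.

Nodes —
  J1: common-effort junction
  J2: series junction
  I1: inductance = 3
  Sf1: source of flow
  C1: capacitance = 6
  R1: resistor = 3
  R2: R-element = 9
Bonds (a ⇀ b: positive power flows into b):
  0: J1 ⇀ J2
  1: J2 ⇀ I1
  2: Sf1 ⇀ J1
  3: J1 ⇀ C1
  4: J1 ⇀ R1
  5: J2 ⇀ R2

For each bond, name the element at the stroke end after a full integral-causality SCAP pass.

bond 2 stroke at Sf1  (Sf1: flow source, stroke at near end)
bond 1 stroke at I1  (I1 outputs flow p/I1)
bond 0 stroke at J2  (J2: bond 1 brought flow, rest push out)
bond 5 stroke at J2  (common-f at J2 fixed by 1)
bond 3 stroke at J1  (C1 integral (e out))
bond 4 stroke at R1  (J1 effort already set via bond 3)

#0 →J2
#1 →I1
#2 →Sf1
#3 →J1
#4 →R1
#5 →J2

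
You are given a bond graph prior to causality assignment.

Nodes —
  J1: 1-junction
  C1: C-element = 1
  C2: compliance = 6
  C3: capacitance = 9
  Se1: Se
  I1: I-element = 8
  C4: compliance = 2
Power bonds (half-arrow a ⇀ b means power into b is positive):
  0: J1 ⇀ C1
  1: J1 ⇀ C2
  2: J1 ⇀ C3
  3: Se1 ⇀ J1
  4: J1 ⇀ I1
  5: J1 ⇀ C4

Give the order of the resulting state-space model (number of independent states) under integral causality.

5  (C1, C2, C3, C4, I1 all integral)

bond 3 |J1  (Se1 fixes effort; stroke away)
bond 0 |J1  (C1: C, integral causality)
bond 1 |J1  (prefer integral on C2)
bond 2 |J1  (C3: C, integral causality)
bond 4 |I1  (I1: I, integral causality)
bond 5 |J1  (J1 flow already set via bond 4)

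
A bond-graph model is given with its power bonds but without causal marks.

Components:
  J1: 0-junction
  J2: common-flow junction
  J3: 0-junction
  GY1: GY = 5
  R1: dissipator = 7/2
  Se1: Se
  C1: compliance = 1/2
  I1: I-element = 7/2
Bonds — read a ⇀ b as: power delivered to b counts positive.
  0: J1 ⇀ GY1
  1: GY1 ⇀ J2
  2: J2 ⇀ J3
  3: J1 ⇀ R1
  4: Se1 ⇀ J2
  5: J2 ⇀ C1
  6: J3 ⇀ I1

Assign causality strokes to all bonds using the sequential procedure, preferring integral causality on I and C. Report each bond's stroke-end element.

β4 →J2  (Se1: effort source, stroke at far end)
β5 →J2  (C1: C, integral causality)
β6 →I1  (I1 integral (f out))
β2 →J3  (closing 0-jn rule on J3)
β1 →J2  (common-f at J2 fixed by 2)
β0 →J1  (GY GY1: same side as bond 1)
β3 →R1  (J1 effort already set via bond 0)

#0 stroke→J1
#1 stroke→J2
#2 stroke→J3
#3 stroke→R1
#4 stroke→J2
#5 stroke→J2
#6 stroke→I1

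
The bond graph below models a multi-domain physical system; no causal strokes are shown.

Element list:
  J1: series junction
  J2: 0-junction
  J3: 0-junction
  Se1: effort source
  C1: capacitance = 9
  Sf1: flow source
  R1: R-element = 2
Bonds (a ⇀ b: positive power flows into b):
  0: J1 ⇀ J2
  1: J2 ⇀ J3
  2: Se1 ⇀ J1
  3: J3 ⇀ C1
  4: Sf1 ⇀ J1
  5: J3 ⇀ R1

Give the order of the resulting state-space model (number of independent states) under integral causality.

1  (C1 all integral)

b2 stroke at J1  (Se1: effort source, stroke at far end)
b4 stroke at Sf1  (Sf1: flow source, stroke at near end)
b0 stroke at J1  (J1: bond 4 brought flow, rest push out)
b1 stroke at J2  (closing 0-jn rule on J2)
b3 stroke at J3  (prefer integral on C1)
b5 stroke at R1  (J3 effort already set via bond 3)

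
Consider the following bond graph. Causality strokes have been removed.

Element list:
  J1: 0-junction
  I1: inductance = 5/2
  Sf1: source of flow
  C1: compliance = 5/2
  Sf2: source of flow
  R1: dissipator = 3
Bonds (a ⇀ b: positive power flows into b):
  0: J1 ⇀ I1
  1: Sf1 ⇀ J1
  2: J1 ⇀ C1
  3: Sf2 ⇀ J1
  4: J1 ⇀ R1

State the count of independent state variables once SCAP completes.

2  (C1, I1 all integral)

#1 →Sf1  (source Sf1 imposes f)
#3 →Sf2  (Sf2 (Sf) sets flow on bond)
#0 →I1  (I1: I, integral causality)
#2 →J1  (C1 outputs effort q/C1)
#4 →R1  (common-e at J1 fixed by 2)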